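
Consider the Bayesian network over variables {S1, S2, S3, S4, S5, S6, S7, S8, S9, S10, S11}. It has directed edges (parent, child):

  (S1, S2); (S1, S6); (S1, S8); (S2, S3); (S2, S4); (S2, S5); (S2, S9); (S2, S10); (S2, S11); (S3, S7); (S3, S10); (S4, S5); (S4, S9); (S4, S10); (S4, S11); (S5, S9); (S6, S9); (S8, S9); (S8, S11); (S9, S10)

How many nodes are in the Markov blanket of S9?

Recall MB(v) = parents ∪ children ∪ spouses, where spouses are the other parents of v's children.
Pa(S9) = {S2, S4, S5, S6, S8}.
S9's children: S10.
Other parents of S9's children:
  S10: S2, S3, S4
MB(S9) = {S2, S3, S4, S5, S6, S8, S10}, which has 7 nodes.

7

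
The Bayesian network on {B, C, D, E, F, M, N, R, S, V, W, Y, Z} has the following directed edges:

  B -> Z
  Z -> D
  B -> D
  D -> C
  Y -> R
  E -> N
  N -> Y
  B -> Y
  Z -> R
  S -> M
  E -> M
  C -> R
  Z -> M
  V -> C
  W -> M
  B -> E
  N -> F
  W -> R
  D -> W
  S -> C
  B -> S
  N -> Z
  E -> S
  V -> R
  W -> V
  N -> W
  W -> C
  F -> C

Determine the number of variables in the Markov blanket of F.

F's parents: N.
Ch(F) = {C}.
Co-parents of F (other parents of its children):
  C's other parents are D, S, V, W.
MB(F) = {C, D, N, S, V, W}, which has 6 nodes.

6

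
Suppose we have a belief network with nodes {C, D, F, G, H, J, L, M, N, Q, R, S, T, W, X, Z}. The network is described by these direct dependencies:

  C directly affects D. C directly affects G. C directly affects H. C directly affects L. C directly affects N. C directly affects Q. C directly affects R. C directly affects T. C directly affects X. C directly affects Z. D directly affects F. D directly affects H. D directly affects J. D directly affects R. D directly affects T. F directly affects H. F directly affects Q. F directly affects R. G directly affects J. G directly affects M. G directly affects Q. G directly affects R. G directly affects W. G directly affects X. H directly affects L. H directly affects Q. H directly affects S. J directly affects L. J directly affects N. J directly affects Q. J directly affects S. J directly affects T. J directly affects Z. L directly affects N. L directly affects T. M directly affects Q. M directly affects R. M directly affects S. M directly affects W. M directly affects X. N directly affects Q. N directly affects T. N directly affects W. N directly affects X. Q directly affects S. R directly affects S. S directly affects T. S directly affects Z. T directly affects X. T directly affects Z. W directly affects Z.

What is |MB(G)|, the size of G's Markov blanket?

The Markov blanket of a node is its parents, its children, and the other parents of its children.
Parents of G: C.
G's children: J, M, Q, R, W, X.
For each child, the remaining parents (spouses of G):
  J: D
  M: —
  Q: C, F, H, J, M, N
  R: C, D, F, M
  W: M, N
  X: C, M, N, T
MB(G) = {C, D, F, H, J, M, N, Q, R, T, W, X}, which has 12 nodes.

12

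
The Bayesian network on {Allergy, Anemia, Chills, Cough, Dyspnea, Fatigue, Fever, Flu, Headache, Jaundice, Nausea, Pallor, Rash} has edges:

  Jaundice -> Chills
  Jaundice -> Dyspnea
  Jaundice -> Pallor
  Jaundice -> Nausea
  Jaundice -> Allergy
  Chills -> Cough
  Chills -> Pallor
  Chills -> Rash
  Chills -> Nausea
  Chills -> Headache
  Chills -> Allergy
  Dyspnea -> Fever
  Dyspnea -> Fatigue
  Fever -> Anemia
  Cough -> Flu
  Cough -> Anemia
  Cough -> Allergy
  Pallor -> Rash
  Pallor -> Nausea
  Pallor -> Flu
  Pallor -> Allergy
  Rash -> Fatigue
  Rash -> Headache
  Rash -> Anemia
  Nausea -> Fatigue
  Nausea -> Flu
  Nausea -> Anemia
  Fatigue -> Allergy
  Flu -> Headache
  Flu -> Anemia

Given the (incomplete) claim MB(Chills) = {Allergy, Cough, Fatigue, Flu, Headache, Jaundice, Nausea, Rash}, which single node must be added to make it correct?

Pallor

By definition, MB(Chills) is built from Chills's parents, Chills's children, and the co-parents of Chills.
Ch(Chills) = {Allergy, Cough, Headache, Nausea, Pallor, Rash}.
Parents of Chills: Jaundice.
Parents of each child, excluding Chills:
  Cough: no additional parents.
  Pallor also has parent Jaundice.
  Rash's other parent is Pallor.
  parents(Nausea) \ {Chills} = {Jaundice, Pallor}.
  Headache also has parents Flu, Rash.
  parents(Allergy) \ {Chills} = {Cough, Fatigue, Jaundice, Pallor}.
MB(Chills) = {Allergy, Cough, Fatigue, Flu, Headache, Jaundice, Nausea, Pallor, Rash}.
Comparing with the claimed set, Pallor is missing.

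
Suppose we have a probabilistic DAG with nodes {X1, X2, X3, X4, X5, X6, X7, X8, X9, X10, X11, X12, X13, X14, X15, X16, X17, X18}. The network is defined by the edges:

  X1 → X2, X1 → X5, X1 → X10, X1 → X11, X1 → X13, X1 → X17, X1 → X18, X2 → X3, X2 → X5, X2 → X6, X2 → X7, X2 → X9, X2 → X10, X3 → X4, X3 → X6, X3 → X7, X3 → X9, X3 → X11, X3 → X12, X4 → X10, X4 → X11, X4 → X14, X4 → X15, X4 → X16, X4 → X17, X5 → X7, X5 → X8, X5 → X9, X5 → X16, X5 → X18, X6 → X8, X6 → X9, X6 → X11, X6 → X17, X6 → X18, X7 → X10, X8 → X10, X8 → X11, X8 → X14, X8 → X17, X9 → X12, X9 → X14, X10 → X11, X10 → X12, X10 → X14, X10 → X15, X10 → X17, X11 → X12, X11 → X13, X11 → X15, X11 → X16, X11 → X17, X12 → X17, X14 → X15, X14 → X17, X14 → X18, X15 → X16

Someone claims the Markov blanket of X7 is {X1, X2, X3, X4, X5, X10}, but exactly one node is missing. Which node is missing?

A node's Markov blanket = Pa ∪ Ch ∪ (parents of Ch other than the node itself).
X7 has parents X2, X3, X5.
X7's children: X10.
Other parents of X7's children:
  X10: X1, X2, X4, X8
MB(X7) = {X1, X2, X3, X4, X5, X8, X10}.
Comparing with the claimed set, X8 is missing.

X8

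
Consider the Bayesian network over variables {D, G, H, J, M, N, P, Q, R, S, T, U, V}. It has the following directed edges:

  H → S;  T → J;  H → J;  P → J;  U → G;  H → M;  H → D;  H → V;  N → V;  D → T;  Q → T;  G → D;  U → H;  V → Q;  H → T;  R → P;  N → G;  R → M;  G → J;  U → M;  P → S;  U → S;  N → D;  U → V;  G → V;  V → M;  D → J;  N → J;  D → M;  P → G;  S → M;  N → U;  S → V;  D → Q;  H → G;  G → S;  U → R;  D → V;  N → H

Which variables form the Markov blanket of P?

{D, G, H, J, N, R, S, T, U}

By definition, MB(P) is built from P's parents, P's children, and the co-parents of P.
Ch(P) = {G, J, S}.
Pa(P) = {R}.
For each child, the remaining parents (spouses of P):
  G: H, N, U
  S: G, H, U
  J: D, G, H, N, T
Taking the union gives {D, G, H, J, N, R, S, T, U}.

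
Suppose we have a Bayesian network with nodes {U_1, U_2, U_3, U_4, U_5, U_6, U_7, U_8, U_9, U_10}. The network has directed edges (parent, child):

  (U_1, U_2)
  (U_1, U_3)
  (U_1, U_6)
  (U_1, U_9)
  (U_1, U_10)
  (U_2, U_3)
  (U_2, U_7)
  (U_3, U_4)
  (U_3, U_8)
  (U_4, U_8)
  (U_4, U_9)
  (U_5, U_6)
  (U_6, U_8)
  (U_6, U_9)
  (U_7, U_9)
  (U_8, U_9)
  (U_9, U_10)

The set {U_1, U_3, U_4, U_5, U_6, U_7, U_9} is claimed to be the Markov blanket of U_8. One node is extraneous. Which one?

The Markov blanket of a node is its parents, its children, and the other parents of its children.
Children of U_8: U_9.
Pa(U_8) = {U_3, U_4, U_6}.
Parents of each child, excluding U_8:
  U_9 also has parents U_1, U_4, U_6, U_7.
MB(U_8) = {U_1, U_3, U_4, U_6, U_7, U_9}.
U_5 is neither a parent, child, nor co-parent of U_8, so it does not belong.

U_5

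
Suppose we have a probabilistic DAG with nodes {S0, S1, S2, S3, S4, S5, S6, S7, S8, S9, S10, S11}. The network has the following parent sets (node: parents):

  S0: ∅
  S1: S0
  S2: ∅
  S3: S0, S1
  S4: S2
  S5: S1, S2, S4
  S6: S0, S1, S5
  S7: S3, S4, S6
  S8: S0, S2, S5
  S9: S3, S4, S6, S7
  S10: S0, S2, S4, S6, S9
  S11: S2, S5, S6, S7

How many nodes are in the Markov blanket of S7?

A node's Markov blanket = Pa ∪ Ch ∪ (parents of Ch other than the node itself).
Children of S7: S9, S11.
S7's parents: S3, S4, S6.
Other parents of S7's children:
  parents(S9) \ {S7} = {S3, S4, S6}.
  S11 also has parents S2, S5, S6.
MB(S7) = {S2, S3, S4, S5, S6, S9, S11}, which has 7 nodes.

7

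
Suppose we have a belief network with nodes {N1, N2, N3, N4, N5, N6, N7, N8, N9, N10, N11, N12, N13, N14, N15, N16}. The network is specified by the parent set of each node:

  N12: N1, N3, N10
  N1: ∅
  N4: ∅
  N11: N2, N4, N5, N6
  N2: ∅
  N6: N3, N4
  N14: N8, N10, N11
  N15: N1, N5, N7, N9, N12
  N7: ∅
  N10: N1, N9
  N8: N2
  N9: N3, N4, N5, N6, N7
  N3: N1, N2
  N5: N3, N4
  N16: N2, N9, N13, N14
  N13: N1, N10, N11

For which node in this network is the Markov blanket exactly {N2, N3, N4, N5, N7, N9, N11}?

N6

The target node must have every member of {N2, N3, N4, N5, N7, N9, N11} as a parent, child, or co-parent, and no others.
Parents of N6: N3, N4; children: N9, N11; co-parents: N2, N3, N4, N5, N7.
These exactly cover the given set, so the node is N6.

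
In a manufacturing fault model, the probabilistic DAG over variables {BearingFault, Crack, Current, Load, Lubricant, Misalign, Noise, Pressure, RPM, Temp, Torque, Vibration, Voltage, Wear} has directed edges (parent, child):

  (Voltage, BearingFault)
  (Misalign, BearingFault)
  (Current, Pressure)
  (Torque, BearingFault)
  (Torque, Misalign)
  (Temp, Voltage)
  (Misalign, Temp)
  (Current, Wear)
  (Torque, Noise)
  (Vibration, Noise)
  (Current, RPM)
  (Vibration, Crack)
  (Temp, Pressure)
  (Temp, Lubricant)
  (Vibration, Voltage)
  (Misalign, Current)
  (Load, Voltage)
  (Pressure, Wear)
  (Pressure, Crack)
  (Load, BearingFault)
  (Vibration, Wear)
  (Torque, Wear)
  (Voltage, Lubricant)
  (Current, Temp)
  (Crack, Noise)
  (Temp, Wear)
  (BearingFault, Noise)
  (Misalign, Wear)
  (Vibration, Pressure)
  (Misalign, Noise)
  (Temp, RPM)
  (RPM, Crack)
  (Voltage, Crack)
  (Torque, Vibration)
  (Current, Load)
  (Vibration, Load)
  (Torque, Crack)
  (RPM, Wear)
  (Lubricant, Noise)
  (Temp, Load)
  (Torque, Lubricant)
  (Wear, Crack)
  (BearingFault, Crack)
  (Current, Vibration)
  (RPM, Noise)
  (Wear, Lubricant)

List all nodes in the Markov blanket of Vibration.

{BearingFault, Crack, Current, Load, Lubricant, Misalign, Noise, Pressure, RPM, Temp, Torque, Voltage, Wear}

Vibration's parents: Current, Torque.
Children of Vibration: Crack, Load, Noise, Pressure, Voltage, Wear.
Co-parents of Vibration (other parents of its children):
  Pressure: Current, Temp
  Load: Current, Temp
  Voltage: Load, Temp
  Wear: Current, Misalign, Pressure, RPM, Temp, Torque
  Crack: BearingFault, Pressure, RPM, Torque, Voltage, Wear
  Noise: BearingFault, Crack, Lubricant, Misalign, RPM, Torque
MB(Vibration) = {BearingFault, Crack, Current, Load, Lubricant, Misalign, Noise, Pressure, RPM, Temp, Torque, Voltage, Wear}.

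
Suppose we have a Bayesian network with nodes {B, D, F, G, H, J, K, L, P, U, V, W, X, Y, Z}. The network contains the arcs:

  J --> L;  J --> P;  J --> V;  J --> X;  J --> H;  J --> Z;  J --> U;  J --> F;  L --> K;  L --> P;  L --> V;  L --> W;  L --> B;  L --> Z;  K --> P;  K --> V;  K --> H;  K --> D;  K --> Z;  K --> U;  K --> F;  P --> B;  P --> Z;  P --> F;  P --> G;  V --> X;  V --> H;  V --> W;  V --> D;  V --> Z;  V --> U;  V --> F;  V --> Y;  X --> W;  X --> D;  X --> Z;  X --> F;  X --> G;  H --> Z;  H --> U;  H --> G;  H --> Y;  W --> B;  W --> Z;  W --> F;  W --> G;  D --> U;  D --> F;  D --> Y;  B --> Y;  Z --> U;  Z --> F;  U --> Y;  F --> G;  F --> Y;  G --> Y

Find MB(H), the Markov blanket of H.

Parents of H: J, K, V.
Children of H: G, U, Y, Z.
Parents of each child, excluding H:
  Z: J, K, L, P, V, W, X
  U: D, J, K, V, Z
  G: F, P, W, X
  Y: B, D, F, G, U, V
So the Markov blanket of H is {B, D, F, G, J, K, L, P, U, V, W, X, Y, Z}.

{B, D, F, G, J, K, L, P, U, V, W, X, Y, Z}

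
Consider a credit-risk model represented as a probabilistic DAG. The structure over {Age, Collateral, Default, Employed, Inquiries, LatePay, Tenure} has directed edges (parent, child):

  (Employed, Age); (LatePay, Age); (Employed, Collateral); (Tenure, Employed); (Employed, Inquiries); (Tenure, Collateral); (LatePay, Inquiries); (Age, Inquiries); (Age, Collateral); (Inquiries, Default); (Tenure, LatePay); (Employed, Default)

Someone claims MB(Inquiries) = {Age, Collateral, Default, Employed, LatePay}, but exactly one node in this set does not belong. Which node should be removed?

Inquiries's children: Default.
Inquiries's parents: Age, Employed, LatePay.
Co-parents of Inquiries (other parents of its children):
  parents(Default) \ {Inquiries} = {Employed}.
MB(Inquiries) = {Age, Default, Employed, LatePay}.
Collateral is neither a parent, child, nor co-parent of Inquiries, so it does not belong.

Collateral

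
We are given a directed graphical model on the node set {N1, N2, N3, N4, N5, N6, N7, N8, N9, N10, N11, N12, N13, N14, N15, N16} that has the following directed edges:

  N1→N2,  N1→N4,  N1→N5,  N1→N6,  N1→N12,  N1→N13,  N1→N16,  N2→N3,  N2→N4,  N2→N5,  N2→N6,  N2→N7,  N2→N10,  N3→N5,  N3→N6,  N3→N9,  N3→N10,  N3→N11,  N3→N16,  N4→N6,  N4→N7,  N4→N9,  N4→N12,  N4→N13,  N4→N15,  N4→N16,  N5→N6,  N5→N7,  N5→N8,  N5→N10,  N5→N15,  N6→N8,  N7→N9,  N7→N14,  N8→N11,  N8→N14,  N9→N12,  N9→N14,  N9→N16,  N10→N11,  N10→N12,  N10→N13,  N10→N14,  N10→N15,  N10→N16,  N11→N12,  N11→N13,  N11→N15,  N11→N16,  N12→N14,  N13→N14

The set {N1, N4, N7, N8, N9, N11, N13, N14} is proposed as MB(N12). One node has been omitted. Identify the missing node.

N10

Ch(N12) = {N14}.
Parents of N12: N1, N4, N9, N10, N11.
Other parents of N12's children:
  N14 also has parents N7, N8, N9, N10, N13.
MB(N12) = {N1, N4, N7, N8, N9, N10, N11, N13, N14}.
Comparing with the claimed set, N10 is missing.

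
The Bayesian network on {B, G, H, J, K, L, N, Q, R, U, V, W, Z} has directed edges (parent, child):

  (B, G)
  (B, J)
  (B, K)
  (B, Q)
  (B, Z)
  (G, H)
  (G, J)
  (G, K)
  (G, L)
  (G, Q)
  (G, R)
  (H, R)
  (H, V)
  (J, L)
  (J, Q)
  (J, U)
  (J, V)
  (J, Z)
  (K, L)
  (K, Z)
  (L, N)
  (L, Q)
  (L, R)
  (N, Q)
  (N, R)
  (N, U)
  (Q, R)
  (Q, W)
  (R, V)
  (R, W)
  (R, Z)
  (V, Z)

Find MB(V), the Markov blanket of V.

{B, H, J, K, R, Z}

Recall MB(v) = parents ∪ children ∪ spouses, where spouses are the other parents of v's children.
V has parents H, J, R.
Children of V: Z.
For each child, the remaining parents (spouses of V):
  Z's other parents are B, J, K, R.
Taking the union gives {B, H, J, K, R, Z}.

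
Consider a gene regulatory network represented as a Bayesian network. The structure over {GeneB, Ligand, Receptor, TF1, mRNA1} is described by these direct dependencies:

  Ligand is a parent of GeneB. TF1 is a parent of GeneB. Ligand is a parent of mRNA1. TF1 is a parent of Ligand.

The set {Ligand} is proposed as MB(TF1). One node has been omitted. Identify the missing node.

Pa(TF1) = {}.
TF1 has children GeneB, Ligand.
For each child, the remaining parents (spouses of TF1):
  Ligand: no additional parents.
  parents(GeneB) \ {TF1} = {Ligand}.
MB(TF1) = {GeneB, Ligand}.
Comparing with the claimed set, GeneB is missing.

GeneB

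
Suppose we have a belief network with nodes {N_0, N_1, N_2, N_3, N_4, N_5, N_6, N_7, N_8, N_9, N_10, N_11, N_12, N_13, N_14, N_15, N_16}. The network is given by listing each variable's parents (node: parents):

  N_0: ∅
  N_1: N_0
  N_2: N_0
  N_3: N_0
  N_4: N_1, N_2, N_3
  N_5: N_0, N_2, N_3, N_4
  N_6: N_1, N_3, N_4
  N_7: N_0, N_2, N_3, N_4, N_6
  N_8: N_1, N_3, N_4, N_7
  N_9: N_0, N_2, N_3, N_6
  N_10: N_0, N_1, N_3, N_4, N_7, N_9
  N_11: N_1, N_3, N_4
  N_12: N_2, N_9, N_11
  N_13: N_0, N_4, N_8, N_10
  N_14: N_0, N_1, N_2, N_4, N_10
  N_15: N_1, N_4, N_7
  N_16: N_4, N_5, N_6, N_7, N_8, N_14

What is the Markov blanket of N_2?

Pa(N_2) = {N_0}.
Children of N_2: N_4, N_5, N_7, N_9, N_12, N_14.
Parents of each child, excluding N_2:
  N_4: N_1, N_3
  N_5: N_0, N_3, N_4
  N_7: N_0, N_3, N_4, N_6
  N_9: N_0, N_3, N_6
  N_12: N_9, N_11
  N_14: N_0, N_1, N_4, N_10
MB(N_2) = {N_0, N_1, N_3, N_4, N_5, N_6, N_7, N_9, N_10, N_11, N_12, N_14}.

{N_0, N_1, N_3, N_4, N_5, N_6, N_7, N_9, N_10, N_11, N_12, N_14}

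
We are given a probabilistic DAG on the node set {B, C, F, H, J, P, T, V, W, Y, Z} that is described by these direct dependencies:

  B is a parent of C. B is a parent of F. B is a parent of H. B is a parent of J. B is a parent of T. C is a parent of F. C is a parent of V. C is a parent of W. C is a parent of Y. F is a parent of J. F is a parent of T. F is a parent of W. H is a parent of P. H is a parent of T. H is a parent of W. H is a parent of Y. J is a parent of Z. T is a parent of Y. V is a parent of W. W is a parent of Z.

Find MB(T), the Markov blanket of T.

{B, C, F, H, Y}

A node's Markov blanket = Pa ∪ Ch ∪ (parents of Ch other than the node itself).
Pa(T) = {B, F, H}.
T has child Y.
Other parents of T's children:
  Y also has parents C, H.
So the Markov blanket of T is {B, C, F, H, Y}.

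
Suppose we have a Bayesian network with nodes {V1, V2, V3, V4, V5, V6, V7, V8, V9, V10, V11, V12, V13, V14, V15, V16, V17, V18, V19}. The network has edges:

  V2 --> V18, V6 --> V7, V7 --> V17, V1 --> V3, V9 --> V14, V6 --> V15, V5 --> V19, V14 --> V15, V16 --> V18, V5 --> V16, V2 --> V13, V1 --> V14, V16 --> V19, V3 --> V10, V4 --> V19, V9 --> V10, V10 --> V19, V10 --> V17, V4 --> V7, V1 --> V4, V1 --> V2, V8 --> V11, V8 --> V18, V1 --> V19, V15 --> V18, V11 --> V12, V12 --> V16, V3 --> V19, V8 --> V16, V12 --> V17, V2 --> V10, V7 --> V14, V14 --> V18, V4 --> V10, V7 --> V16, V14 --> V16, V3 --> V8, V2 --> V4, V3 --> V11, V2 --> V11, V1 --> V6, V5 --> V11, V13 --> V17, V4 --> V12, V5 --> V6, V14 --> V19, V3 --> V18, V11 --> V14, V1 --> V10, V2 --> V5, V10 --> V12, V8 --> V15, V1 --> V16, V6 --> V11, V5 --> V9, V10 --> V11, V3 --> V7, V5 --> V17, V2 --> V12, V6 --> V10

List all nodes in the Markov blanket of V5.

Children of V5: V6, V9, V11, V16, V17, V19.
V5's parents: V2.
Co-parents of V5 (other parents of its children):
  V6 also has parent V1.
  V9: no additional parents.
  parents(V11) \ {V5} = {V2, V3, V6, V8, V10}.
  V16's other parents are V1, V7, V8, V12, V14.
  V17 also has parents V7, V10, V12, V13.
  parents(V19) \ {V5} = {V1, V3, V4, V10, V14, V16}.
So the Markov blanket of V5 is {V1, V2, V3, V4, V6, V7, V8, V9, V10, V11, V12, V13, V14, V16, V17, V19}.

{V1, V2, V3, V4, V6, V7, V8, V9, V10, V11, V12, V13, V14, V16, V17, V19}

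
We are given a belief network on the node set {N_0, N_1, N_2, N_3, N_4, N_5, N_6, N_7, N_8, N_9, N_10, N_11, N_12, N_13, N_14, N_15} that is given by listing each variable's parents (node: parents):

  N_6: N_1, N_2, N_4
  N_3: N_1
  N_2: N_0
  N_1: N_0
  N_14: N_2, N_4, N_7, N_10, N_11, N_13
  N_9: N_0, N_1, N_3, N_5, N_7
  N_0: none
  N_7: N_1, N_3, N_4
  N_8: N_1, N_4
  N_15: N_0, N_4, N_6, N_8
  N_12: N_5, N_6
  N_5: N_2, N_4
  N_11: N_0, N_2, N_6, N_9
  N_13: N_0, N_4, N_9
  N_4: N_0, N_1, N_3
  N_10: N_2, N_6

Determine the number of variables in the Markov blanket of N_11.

9

The Markov blanket of a node is its parents, its children, and the other parents of its children.
Ch(N_11) = {N_14}.
N_11 has parents N_0, N_2, N_6, N_9.
Parents of each child, excluding N_11:
  N_14 also has parents N_2, N_4, N_7, N_10, N_13.
MB(N_11) = {N_0, N_2, N_4, N_6, N_7, N_9, N_10, N_13, N_14}, which has 9 nodes.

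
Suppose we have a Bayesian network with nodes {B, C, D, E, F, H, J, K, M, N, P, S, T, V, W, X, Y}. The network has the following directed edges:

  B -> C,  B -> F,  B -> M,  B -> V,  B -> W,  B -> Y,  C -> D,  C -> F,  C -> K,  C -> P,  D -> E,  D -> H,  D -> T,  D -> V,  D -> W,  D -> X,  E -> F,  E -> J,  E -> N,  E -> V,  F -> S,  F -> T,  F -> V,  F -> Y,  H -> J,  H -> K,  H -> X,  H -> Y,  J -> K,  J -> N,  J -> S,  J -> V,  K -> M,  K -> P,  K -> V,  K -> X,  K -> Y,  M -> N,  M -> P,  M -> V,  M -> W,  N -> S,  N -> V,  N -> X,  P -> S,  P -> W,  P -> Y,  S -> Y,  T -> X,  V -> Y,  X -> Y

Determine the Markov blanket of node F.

{B, C, D, E, H, J, K, M, N, P, S, T, V, X, Y}

The Markov blanket of a node is its parents, its children, and the other parents of its children.
Parents of F: B, C, E.
F's children: S, T, V, Y.
Parents of each child, excluding F:
  parents(S) \ {F} = {J, N, P}.
  parents(T) \ {F} = {D}.
  V also has parents B, D, E, J, K, M, N.
  Y also has parents B, H, K, P, S, V, X.
Union: {B, C, E} ∪ {S, T, V, Y} ∪ {B, D, E, H, J, K, M, N, P, S, V, X} = {B, C, D, E, H, J, K, M, N, P, S, T, V, X, Y}.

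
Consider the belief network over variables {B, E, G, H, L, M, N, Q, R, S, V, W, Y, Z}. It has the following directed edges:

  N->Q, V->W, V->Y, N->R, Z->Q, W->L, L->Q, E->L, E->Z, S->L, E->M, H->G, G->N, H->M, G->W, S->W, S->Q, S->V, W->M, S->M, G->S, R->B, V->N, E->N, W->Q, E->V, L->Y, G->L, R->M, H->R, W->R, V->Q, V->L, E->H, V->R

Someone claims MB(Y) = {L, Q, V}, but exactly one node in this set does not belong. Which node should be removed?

Q

Y has parents L, V.
Ch(Y) = {}.
Y has no children, so there are no co-parents.
MB(Y) = {L, V}.
Q is neither a parent, child, nor co-parent of Y, so it does not belong.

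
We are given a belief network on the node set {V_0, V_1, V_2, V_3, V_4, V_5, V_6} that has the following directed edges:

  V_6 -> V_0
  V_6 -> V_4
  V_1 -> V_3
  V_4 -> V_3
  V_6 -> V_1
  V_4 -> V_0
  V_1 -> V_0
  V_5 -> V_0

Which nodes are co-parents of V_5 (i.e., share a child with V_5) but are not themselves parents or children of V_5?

{V_1, V_4, V_6}

Children of V_5: V_0.
  V_0: V_1, V_4, V_6
Excluding nodes already adjacent to V_5 (V_0), the co-parent-only contribution is {V_1, V_4, V_6}.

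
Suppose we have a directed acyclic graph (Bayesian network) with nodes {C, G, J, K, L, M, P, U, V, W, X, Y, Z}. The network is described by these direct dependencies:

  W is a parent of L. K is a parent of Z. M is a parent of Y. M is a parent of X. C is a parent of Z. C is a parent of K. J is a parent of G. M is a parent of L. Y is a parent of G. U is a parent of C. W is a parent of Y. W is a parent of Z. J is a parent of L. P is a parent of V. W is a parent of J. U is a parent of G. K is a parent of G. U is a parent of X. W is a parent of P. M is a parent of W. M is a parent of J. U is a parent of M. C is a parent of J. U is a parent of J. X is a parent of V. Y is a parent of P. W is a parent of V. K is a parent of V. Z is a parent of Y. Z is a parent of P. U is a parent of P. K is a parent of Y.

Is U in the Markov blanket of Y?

U is a co-parent of Y: both are parents of P, G.
So U ∈ MB(Y).

Yes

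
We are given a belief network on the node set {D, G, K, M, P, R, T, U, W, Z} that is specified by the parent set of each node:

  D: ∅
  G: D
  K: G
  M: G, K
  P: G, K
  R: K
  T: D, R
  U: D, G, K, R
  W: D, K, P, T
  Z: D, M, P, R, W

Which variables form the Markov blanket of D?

A node's Markov blanket = Pa ∪ Ch ∪ (parents of Ch other than the node itself).
D's parents: none.
D has children G, T, U, W, Z.
Parents of each child, excluding D:
  G has no other parent.
  T also has parent R.
  U's other parents are G, K, R.
  parents(W) \ {D} = {K, P, T}.
  Z also has parents M, P, R, W.
So the Markov blanket of D is {G, K, M, P, R, T, U, W, Z}.

{G, K, M, P, R, T, U, W, Z}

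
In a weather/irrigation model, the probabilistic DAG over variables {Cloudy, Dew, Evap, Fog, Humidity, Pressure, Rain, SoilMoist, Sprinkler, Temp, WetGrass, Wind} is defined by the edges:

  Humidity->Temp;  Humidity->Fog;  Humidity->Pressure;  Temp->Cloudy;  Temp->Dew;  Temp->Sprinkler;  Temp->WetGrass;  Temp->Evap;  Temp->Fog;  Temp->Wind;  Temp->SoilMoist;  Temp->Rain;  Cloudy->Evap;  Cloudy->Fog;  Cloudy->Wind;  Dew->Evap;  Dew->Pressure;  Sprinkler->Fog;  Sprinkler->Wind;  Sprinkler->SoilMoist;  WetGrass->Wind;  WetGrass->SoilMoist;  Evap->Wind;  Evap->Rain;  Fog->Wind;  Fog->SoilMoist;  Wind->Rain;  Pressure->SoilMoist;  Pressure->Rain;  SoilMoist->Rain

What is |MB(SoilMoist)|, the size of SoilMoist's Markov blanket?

Recall MB(v) = parents ∪ children ∪ spouses, where spouses are the other parents of v's children.
Children of SoilMoist: Rain.
Pa(SoilMoist) = {Fog, Pressure, Sprinkler, Temp, WetGrass}.
Other parents of SoilMoist's children:
  Rain: Evap, Pressure, Temp, Wind
MB(SoilMoist) = {Evap, Fog, Pressure, Rain, Sprinkler, Temp, WetGrass, Wind}, which has 8 nodes.

8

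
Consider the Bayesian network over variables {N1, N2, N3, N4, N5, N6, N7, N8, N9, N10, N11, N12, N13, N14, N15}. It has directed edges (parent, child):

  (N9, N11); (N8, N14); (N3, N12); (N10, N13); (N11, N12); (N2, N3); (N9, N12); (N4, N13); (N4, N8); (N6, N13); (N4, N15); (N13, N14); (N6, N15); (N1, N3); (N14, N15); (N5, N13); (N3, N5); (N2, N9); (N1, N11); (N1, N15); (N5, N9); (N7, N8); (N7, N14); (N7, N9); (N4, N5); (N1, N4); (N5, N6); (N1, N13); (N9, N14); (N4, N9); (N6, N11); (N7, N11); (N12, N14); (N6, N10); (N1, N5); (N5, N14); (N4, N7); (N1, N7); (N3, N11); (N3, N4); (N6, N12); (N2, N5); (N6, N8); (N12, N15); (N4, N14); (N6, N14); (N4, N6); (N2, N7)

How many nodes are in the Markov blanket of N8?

8

A node's Markov blanket = Pa ∪ Ch ∪ (parents of Ch other than the node itself).
N8's parents: N4, N6, N7.
N8's children: N14.
Parents of each child, excluding N8:
  N14's other parents are N4, N5, N6, N7, N9, N12, N13.
MB(N8) = {N4, N5, N6, N7, N9, N12, N13, N14}, which has 8 nodes.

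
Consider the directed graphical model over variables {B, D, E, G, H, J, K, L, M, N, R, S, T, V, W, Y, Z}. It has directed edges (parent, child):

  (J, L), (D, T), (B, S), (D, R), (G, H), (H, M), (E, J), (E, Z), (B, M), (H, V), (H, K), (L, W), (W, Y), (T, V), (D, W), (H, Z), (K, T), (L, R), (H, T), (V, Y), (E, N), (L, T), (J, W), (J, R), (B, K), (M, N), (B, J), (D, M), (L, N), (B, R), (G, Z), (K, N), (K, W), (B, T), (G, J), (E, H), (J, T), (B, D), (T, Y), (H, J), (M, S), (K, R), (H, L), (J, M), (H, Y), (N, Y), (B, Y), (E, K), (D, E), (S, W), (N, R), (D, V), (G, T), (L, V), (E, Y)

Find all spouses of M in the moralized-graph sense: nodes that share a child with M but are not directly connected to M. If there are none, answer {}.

Children of M: N, S.
  N: E, K, L
  S: B
Excluding nodes already adjacent to M (B, D, H, J, N, S), the co-parent-only contribution is {E, K, L}.

{E, K, L}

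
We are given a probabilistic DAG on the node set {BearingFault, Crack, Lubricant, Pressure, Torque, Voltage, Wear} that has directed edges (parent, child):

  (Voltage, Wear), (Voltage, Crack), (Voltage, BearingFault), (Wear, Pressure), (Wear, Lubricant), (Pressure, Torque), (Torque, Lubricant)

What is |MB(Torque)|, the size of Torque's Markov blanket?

Torque's children: Lubricant.
Pa(Torque) = {Pressure}.
For each child, the remaining parents (spouses of Torque):
  Lubricant's other parent is Wear.
MB(Torque) = {Lubricant, Pressure, Wear}, which has 3 nodes.

3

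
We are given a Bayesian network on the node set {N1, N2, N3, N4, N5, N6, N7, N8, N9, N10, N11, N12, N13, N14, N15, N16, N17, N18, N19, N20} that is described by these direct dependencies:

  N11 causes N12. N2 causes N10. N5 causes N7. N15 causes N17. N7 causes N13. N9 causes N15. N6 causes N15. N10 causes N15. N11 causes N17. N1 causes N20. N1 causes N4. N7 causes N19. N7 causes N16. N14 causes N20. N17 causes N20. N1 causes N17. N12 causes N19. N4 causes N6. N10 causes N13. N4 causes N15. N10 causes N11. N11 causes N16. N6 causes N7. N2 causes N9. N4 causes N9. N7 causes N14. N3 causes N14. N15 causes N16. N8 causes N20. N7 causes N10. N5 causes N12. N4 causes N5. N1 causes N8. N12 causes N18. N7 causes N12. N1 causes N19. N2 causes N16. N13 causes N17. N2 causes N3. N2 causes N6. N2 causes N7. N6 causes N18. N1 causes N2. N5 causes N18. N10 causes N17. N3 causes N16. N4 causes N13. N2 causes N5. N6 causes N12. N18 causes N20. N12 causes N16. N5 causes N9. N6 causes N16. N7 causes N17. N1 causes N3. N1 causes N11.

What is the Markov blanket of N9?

Recall MB(v) = parents ∪ children ∪ spouses, where spouses are the other parents of v's children.
N9's parents: N2, N4, N5.
Children of N9: N15.
Parents of each child, excluding N9:
  N15: N4, N6, N10
Taking the union gives {N2, N4, N5, N6, N10, N15}.

{N2, N4, N5, N6, N10, N15}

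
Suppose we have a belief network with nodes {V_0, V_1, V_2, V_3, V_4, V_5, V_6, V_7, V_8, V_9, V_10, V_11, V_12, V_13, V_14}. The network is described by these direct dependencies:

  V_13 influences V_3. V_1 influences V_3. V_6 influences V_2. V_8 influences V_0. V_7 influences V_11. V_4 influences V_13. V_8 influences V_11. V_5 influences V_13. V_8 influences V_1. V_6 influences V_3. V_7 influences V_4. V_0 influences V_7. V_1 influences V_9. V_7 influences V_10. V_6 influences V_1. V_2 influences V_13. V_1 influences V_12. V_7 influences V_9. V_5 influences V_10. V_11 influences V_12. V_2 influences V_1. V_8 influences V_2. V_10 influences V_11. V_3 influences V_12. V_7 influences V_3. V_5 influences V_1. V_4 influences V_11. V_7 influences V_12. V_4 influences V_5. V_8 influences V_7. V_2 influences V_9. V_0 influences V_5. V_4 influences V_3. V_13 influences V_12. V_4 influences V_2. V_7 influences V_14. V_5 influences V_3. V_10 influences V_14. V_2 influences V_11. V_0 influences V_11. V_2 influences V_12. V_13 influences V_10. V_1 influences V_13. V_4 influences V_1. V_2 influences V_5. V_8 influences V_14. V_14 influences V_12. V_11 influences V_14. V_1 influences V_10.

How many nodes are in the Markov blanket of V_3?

10

V_3's children: V_12.
Pa(V_3) = {V_1, V_4, V_5, V_6, V_7, V_13}.
Co-parents of V_3 (other parents of its children):
  V_12's other parents are V_1, V_2, V_7, V_11, V_13, V_14.
MB(V_3) = {V_1, V_2, V_4, V_5, V_6, V_7, V_11, V_12, V_13, V_14}, which has 10 nodes.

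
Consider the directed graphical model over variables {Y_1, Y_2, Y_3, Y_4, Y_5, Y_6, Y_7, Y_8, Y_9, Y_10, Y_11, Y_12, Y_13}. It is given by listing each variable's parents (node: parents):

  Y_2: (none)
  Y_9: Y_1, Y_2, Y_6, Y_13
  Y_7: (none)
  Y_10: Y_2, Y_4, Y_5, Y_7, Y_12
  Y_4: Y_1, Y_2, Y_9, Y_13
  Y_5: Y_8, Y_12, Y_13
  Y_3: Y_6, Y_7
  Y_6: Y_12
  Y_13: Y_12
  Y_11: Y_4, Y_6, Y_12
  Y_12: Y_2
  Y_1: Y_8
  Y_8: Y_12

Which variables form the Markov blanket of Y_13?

Y_13's parents: Y_12.
Ch(Y_13) = {Y_4, Y_5, Y_9}.
Co-parents of Y_13 (other parents of its children):
  Y_5: Y_8, Y_12
  Y_9: Y_1, Y_2, Y_6
  Y_4: Y_1, Y_2, Y_9
So the Markov blanket of Y_13 is {Y_1, Y_2, Y_4, Y_5, Y_6, Y_8, Y_9, Y_12}.

{Y_1, Y_2, Y_4, Y_5, Y_6, Y_8, Y_9, Y_12}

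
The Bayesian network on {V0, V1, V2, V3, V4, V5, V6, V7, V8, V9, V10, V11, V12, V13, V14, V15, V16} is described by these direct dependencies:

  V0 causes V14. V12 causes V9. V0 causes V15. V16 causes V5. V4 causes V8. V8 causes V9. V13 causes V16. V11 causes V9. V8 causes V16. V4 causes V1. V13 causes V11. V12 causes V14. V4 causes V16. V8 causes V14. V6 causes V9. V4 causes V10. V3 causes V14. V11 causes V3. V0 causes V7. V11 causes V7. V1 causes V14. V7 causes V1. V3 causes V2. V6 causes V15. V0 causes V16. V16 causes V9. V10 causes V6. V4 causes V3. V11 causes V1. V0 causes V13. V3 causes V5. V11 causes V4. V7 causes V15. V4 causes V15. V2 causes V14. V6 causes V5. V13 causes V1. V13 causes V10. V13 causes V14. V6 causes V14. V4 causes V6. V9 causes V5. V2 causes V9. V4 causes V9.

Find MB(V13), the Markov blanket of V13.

{V0, V1, V2, V3, V4, V6, V7, V8, V10, V11, V12, V14, V16}

Recall MB(v) = parents ∪ children ∪ spouses, where spouses are the other parents of v's children.
Children of V13: V1, V10, V11, V14, V16.
V13's parents: V0.
Co-parents of V13 (other parents of its children):
  V11: —
  V1: V4, V7, V11
  V10: V4
  V16: V0, V4, V8
  V14: V0, V1, V2, V3, V6, V8, V12
MB(V13) = {V0, V1, V2, V3, V4, V6, V7, V8, V10, V11, V12, V14, V16}.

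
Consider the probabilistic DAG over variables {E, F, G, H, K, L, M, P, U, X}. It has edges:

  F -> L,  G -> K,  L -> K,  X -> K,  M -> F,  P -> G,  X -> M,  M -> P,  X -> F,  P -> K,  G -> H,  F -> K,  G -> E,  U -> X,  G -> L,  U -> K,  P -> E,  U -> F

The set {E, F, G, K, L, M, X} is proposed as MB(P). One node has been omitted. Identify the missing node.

A node's Markov blanket = Pa ∪ Ch ∪ (parents of Ch other than the node itself).
Parents of P: M.
Children of P: E, G, K.
Co-parents of P (other parents of its children):
  G: no additional parents.
  parents(E) \ {P} = {G}.
  K also has parents F, G, L, U, X.
MB(P) = {E, F, G, K, L, M, U, X}.
Comparing with the claimed set, U is missing.

U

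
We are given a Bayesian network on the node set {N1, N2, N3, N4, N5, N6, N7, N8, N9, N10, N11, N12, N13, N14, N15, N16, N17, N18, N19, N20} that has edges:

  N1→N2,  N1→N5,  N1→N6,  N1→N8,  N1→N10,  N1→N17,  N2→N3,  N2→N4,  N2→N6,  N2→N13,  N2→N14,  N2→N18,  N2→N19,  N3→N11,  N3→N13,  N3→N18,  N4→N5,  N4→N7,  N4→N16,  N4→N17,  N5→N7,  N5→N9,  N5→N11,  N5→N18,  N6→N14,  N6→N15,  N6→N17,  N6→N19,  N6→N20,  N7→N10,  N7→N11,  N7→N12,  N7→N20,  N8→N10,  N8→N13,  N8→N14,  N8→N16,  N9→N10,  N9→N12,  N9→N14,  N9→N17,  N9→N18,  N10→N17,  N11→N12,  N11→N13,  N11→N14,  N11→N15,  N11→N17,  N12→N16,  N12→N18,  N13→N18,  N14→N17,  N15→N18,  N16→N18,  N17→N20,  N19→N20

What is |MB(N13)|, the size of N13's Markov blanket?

10

N13's parents: N2, N3, N8, N11.
Children of N13: N18.
For each child, the remaining parents (spouses of N13):
  N18 also has parents N2, N3, N5, N9, N12, N15, N16.
MB(N13) = {N2, N3, N5, N8, N9, N11, N12, N15, N16, N18}, which has 10 nodes.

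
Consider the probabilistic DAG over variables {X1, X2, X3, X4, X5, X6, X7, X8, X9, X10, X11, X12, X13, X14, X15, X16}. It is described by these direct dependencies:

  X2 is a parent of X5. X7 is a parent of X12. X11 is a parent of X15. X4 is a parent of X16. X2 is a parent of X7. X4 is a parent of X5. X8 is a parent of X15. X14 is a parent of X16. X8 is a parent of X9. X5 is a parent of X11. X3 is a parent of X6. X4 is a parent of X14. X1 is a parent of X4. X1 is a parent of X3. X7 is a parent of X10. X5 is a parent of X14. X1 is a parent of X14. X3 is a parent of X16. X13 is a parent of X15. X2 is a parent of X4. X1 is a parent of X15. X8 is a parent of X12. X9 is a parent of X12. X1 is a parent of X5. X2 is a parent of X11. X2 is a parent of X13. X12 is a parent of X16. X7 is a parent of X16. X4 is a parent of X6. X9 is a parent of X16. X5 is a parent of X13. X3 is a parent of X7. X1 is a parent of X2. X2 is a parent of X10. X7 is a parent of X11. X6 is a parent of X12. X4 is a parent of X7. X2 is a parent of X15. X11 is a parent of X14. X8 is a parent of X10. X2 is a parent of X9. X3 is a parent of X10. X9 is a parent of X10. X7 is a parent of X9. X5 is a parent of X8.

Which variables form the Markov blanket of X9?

{X2, X3, X4, X6, X7, X8, X10, X12, X14, X16}

X9's parents: X2, X7, X8.
Ch(X9) = {X10, X12, X16}.
Co-parents of X9 (other parents of its children):
  X10's other parents are X2, X3, X7, X8.
  X12 also has parents X6, X7, X8.
  parents(X16) \ {X9} = {X3, X4, X7, X12, X14}.
So the Markov blanket of X9 is {X2, X3, X4, X6, X7, X8, X10, X12, X14, X16}.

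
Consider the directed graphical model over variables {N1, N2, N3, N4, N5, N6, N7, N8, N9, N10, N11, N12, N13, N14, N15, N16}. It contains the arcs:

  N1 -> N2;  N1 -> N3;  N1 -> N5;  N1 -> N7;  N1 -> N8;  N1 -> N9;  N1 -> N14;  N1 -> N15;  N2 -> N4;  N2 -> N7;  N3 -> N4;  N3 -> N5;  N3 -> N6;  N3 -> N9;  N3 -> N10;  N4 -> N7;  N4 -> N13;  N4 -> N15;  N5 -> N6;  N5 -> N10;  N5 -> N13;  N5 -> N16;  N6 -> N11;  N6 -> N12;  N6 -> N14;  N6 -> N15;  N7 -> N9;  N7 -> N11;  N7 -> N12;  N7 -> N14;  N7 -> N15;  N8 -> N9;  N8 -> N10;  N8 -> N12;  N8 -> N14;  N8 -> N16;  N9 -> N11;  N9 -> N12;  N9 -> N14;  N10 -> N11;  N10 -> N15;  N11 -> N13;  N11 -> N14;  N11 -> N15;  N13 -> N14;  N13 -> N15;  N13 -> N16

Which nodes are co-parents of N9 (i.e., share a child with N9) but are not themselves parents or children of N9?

Children of N9: N11, N12, N14.
  N11 also has parents N6, N7, N10.
  N12 also has parents N6, N7, N8.
  N14 also has parents N1, N6, N7, N8, N11, N13.
Excluding nodes already adjacent to N9 (N1, N3, N7, N8, N11, N12, N14), the co-parent-only contribution is {N6, N10, N13}.

{N6, N10, N13}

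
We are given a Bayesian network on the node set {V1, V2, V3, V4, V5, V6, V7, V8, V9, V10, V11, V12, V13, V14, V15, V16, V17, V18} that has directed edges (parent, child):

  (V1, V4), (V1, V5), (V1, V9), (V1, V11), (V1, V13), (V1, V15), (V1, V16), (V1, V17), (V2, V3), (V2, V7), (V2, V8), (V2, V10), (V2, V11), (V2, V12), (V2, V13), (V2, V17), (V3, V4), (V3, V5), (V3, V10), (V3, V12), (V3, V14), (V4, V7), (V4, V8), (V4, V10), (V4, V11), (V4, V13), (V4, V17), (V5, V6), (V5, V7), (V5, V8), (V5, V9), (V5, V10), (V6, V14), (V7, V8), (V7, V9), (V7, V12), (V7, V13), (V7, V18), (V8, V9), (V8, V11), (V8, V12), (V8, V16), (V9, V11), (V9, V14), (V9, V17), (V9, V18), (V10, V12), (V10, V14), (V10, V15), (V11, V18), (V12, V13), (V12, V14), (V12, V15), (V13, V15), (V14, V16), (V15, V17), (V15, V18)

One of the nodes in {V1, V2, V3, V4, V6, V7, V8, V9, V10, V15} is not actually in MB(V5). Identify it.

Recall MB(v) = parents ∪ children ∪ spouses, where spouses are the other parents of v's children.
Ch(V5) = {V6, V7, V8, V9, V10}.
Parents of V5: V1, V3.
Other parents of V5's children:
  V6 has no other parent.
  V7 also has parents V2, V4.
  V8 also has parents V2, V4, V7.
  V9's other parents are V1, V7, V8.
  V10's other parents are V2, V3, V4.
MB(V5) = {V1, V2, V3, V4, V6, V7, V8, V9, V10}.
V15 is neither a parent, child, nor co-parent of V5, so it does not belong.

V15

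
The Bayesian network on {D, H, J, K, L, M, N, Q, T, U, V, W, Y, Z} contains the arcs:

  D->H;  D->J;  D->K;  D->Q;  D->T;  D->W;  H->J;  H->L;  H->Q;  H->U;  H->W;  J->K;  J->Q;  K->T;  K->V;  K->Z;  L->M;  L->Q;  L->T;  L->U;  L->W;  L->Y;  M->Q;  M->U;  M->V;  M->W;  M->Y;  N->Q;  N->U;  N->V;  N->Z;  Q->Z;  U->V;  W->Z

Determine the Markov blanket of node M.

{D, H, J, K, L, N, Q, U, V, W, Y}

M's children: Q, U, V, W, Y.
M's parents: L.
Parents of each child, excluding M:
  Q: D, H, J, L, N
  U: H, L, N
  V: K, N, U
  W: D, H, L
  Y: L
Union: {L} ∪ {Q, U, V, W, Y} ∪ {D, H, J, K, L, N, U} = {D, H, J, K, L, N, Q, U, V, W, Y}.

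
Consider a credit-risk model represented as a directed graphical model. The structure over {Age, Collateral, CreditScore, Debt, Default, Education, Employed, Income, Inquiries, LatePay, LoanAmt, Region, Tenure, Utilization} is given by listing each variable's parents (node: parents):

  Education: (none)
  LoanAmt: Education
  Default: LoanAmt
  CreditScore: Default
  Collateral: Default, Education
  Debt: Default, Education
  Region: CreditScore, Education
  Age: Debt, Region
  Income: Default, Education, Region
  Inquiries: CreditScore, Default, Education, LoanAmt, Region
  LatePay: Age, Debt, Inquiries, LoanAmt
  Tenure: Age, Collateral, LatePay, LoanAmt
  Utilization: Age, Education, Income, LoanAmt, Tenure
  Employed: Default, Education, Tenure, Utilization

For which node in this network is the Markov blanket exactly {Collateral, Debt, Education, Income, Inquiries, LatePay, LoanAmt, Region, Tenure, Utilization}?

Age

The target node must have every member of {Collateral, Debt, Education, Income, Inquiries, LatePay, LoanAmt, Region, Tenure, Utilization} as a parent, child, or co-parent, and no others.
Parents of Age: Debt, Region; children: LatePay, Tenure, Utilization; co-parents: Collateral, Debt, Education, Income, Inquiries, LatePay, LoanAmt, Tenure.
These exactly cover the given set, so the node is Age.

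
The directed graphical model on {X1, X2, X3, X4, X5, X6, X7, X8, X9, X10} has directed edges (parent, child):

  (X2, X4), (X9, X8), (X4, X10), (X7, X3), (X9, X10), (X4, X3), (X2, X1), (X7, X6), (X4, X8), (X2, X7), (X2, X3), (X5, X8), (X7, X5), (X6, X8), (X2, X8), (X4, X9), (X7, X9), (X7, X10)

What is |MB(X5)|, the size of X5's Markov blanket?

6

By definition, MB(X5) is built from X5's parents, X5's children, and the co-parents of X5.
Ch(X5) = {X8}.
Parents of X5: X7.
For each child, the remaining parents (spouses of X5):
  parents(X8) \ {X5} = {X2, X4, X6, X9}.
MB(X5) = {X2, X4, X6, X7, X8, X9}, which has 6 nodes.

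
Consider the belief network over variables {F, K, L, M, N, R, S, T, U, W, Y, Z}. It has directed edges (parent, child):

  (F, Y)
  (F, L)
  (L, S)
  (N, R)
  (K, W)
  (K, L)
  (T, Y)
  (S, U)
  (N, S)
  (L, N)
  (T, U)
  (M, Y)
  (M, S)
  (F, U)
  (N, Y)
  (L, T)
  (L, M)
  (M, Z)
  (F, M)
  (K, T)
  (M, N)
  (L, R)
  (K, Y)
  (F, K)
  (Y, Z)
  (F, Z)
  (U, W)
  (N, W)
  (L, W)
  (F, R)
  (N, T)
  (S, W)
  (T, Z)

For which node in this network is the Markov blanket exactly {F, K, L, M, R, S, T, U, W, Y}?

The target node must have every member of {F, K, L, M, R, S, T, U, W, Y} as a parent, child, or co-parent, and no others.
Parents of N: L, M; children: R, S, T, W, Y; co-parents: F, K, L, M, S, T, U.
These exactly cover the given set, so the node is N.

N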